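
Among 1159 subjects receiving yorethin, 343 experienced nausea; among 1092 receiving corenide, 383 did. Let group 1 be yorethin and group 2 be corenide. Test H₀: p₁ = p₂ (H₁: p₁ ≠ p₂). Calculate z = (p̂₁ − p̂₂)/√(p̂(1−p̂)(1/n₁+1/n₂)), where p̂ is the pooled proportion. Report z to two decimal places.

z = -2.78

p̂₁ = 343/1159 ≈ 0.2959, p̂₂ = 383/1092 ≈ 0.3507.
Pooled p̂ = (343+383)/(1159+1092) = 726/2251 = 0.3225.
SE = √(0.218502 × 0.00177856) = 0.0197.
z = (0.2959 − 0.3507)/0.0197 = -0.0548/0.0197 = -2.78.
p-value = 2·P(Z > 2.779) ≈ 0.0054.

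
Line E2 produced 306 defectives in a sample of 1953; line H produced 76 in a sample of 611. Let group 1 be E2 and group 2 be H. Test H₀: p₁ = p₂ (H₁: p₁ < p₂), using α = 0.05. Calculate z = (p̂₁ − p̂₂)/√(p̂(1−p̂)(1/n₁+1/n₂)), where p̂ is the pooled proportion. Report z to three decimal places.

z = 1.957

p̂₁ = 306/1953 ≈ 0.156682, p̂₂ = 76/611 ≈ 0.124386.
Pooled p̂ = (306+76)/(1953+611) = 382/2564 = 0.148986.
SE = √(p̂(1−p̂)(1/n₁+1/n₂)) = √(0.148986·0.851014·0.00214869) = √(0.000272431) = 0.016505.
z = (0.156682 − 0.124386)/0.016505 = 0.032296/0.016505 = 1.957.
p-value = P(Z < 1.957) ≈ 0.9748, so at α = 0.05 we fail to reject H₀.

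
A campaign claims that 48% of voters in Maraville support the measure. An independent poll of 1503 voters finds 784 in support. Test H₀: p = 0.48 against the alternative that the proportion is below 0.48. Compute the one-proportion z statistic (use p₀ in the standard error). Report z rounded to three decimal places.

z = 3.230

p̂ = 784/1503 = 0.521623.
SE = √(p₀(1−p₀)/n) = √(0.2496/1503) = 0.012887.
z = (0.521623 − 0.48)/0.012887 = 0.041623/0.012887 = 3.230.
p-value = P(Z < 3.230) ≈ 0.9994.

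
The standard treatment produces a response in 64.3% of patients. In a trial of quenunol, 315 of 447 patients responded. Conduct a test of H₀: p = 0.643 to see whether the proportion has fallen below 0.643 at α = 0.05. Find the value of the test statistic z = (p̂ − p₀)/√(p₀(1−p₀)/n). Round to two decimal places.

p̂ = 315/447 = 0.7047.
Under H₀, SE = √(0.643·0.357/447) = √(0.000513537) = 0.0227.
z = (0.7047 − 0.643)/0.0227 = 0.0617/0.0227 = 2.72.
p-value = P(Z < 2.723) ≈ 0.9968; since p > α = 0.05, fail to reject H₀.

z = 2.72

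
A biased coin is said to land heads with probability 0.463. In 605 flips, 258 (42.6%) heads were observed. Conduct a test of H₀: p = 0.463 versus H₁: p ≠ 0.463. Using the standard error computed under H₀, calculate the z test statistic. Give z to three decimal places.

z = -1.803

p̂ = 258/605 = 0.42645.
Under H₀, SE = √(0.463·0.537/605) = √(0.00041096) = 0.02027.
z = (0.42645 − 0.463)/0.02027 = -0.03655/0.02027 = -1.803.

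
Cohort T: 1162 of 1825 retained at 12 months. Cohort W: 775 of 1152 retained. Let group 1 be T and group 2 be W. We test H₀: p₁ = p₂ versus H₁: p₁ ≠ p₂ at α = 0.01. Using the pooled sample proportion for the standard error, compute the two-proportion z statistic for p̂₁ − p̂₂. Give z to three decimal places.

p̂₁ = 1162/1825 ≈ 0.63671, p̂₂ = 775/1152 ≈ 0.67274.
Pooled p̂ = (1162+775)/(1825+1152) = 1937/2977 = 0.65066.
SE = √(0.227303 × 0.001416) = 0.01794.
z = (0.63671 − 0.67274)/0.01794 = -0.03603/0.01794 = -2.008.
p-value = 2·P(Z > 2.008) ≈ 0.0446. With α = 0.01, fail to reject H₀.

z = -2.008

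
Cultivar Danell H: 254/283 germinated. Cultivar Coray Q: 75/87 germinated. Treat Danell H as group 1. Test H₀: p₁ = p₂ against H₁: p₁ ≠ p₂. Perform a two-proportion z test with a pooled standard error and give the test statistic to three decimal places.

p̂₁ = 254/283 = 0.897527, p̂₂ = 75/87 = 0.862069.
Pooled p̂ = (254+75)/(283+87) = 329/370 = 0.889189.
SE = √(0.0985318 × 0.0150278) = 0.038480.
z = (0.897527 − 0.862069)/0.038480 = 0.035458/0.038480 = 0.921.
Two-sided p-value ≈ 2·Φ(−0.921) = 0.3568.

z = 0.921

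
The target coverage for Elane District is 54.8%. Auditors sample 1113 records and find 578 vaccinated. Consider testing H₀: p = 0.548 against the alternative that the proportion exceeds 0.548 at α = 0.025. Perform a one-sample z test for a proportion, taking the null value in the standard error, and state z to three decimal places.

p̂ = 578/1113 ≈ 0.519317.
Under H₀, SE = √(0.548·0.452/1113) = √(0.000222548) = 0.014918.
z = (0.519317 − 0.548)/0.014918 = -0.028683/0.014918 = -1.923.
p-value = P(Z > -1.923) ≈ 0.9727; since p > α = 0.025, fail to reject H₀.

z = -1.923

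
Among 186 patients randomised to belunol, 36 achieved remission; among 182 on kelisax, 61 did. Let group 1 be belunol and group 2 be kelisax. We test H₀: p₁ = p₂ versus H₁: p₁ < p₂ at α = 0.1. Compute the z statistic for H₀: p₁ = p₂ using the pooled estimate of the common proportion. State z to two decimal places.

p̂₁ = 36/186 = 0.19355, p̂₂ = 61/182 = 0.33516.
Pooled p̂ = (36+61)/(186+182) = 97/368 = 0.26359.
SE = √(0.194109 × 0.0108708) = 0.04594.
z = (0.19355 − 0.33516)/0.04594 = -0.14161/0.04594 = -3.08.
p-value = P(Z < -3.083) ≈ 0.0010. With α = 0.1, reject H₀.

z = -3.08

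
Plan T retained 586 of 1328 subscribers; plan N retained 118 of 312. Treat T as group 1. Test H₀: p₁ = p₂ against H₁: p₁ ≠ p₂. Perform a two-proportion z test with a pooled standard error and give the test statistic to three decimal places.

z = 2.025

p̂₁ = 586/1328 = 0.44127, p̂₂ = 118/312 = 0.37821.
Pooled p̂ = (586+118)/(1328+312) = 704/1640 = 0.42927.
SE = √(p̂(1−p̂)(1/n₁+1/n₂)) = √(0.42927·0.57073·0.00395814) = √(0.000969733) = 0.03114.
z = (0.44127 − 0.37821)/0.03114 = 0.06306/0.03114 = 2.025.
p-value = 2·P(Z > 2.025) ≈ 0.0429.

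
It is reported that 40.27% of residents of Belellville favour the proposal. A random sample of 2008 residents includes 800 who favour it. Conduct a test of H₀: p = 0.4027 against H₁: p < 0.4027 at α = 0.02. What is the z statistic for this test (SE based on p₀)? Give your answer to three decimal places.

z = -0.392

p̂ = 800/2008 ≈ 0.39841.
SE = √(p₀(1−p₀)/n) = √(0.24053/2008) = 0.01094.
z = (0.39841 − 0.4027)/0.01094 = -0.00429/0.01094 = -0.392.
p-value = P(Z < -0.392) ≈ 0.3474; since p > α = 0.02, fail to reject H₀.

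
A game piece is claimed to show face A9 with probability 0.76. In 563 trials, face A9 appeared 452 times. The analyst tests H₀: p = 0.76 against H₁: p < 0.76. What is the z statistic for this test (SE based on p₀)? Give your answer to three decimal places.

z = 2.380

p̂ = 452/563 ≈ 0.80284.
SE = √(p₀(1−p₀)/n) = √(0.1824/563) = 0.01800.
z = (0.80284 − 0.76)/0.01800 = 0.04284/0.01800 = 2.380.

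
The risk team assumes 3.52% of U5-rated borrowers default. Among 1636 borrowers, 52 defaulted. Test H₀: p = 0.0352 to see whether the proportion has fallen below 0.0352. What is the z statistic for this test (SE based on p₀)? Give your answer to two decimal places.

z = -0.75

p̂ = 52/1636 = 0.03178.
Under H₀, SE = √(0.0352·0.9648/1636) = √(2.07585e-05) = 0.00456.
z = (0.03178 − 0.0352)/0.00456 = -0.00342/0.00456 = -0.75.
p-value = P(Z < -0.750) ≈ 0.2268.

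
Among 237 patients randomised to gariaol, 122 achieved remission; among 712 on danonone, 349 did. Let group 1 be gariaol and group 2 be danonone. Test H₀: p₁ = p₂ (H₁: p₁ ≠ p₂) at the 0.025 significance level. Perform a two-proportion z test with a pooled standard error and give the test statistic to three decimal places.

p̂₁ = 122/237 = 0.51477, p̂₂ = 349/712 = 0.49017.
Pooled p̂ = (122+349)/(237+712) = 471/949 = 0.49631.
SE = √(p̂(1−p̂)(1/n₁+1/n₂)) = √(0.49631·0.50369·0.0056239) = √(0.0014059) = 0.03750.
z = (0.51477 − 0.49017)/0.03750 = 0.02460/0.03750 = 0.656.
Two-sided p-value ≈ 2·Φ(−0.656) = 0.5118. With α = 0.025, fail to reject H₀.

z = 0.656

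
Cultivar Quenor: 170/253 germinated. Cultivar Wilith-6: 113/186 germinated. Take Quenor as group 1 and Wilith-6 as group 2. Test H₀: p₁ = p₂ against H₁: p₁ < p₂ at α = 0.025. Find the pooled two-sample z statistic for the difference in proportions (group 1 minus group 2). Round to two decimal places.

p̂₁ = 170/253 = 0.6719, p̂₂ = 113/186 = 0.6075.
Pooled p̂ = (170+113)/(253+186) = 283/439 = 0.6446.
SE = √(0.229077 × 0.00932891) = 0.0462.
z = (0.6719 − 0.6075)/0.0462 = 0.0644/0.0462 = 1.39.
p-value = P(Z < 1.393) ≈ 0.9182, so at α = 0.025 we fail to reject H₀.

z = 1.39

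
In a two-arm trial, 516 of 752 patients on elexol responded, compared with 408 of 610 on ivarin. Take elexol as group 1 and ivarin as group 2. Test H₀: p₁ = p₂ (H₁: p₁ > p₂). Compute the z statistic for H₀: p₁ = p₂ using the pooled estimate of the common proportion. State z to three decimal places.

p̂₁ = 516/752 = 0.686170, p̂₂ = 408/610 = 0.668852.
Pooled p̂ = (516+408)/(752+610) = 924/1362 = 0.678414.
SE = √(p̂(1−p̂)(1/n₁+1/n₂)) = √(0.678414·0.321586·0.00296913) = √(0.000647771) = 0.025451.
z = (0.686170 − 0.668852)/0.025451 = 0.017318/0.025451 = 0.680.

z = 0.680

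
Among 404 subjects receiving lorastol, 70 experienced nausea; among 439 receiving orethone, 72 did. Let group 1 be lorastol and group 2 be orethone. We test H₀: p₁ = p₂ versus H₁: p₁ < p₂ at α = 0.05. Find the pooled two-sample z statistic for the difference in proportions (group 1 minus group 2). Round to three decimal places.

p̂₁ = 70/404 ≈ 0.17327, p̂₂ = 72/439 ≈ 0.16401.
Pooled p̂ = (70+72)/(404+439) = 142/843 = 0.16845.
SE = √(p̂(1−p̂)(1/n₁+1/n₂)) = √(0.16845·0.83155·0.00475315) = √(0.000665783) = 0.02580.
z = (0.17327 − 0.16401)/0.02580 = 0.00926/0.02580 = 0.359.
p-value = P(Z < 0.359) ≈ 0.6401, so at α = 0.05 we fail to reject H₀.

z = 0.359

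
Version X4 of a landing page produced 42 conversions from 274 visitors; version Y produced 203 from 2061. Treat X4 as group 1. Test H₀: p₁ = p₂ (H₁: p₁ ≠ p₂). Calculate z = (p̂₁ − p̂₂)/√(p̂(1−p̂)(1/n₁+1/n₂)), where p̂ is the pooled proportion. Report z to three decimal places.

z = 2.780

p̂₁ = 42/274 = 0.153285, p̂₂ = 203/2061 = 0.098496.
Pooled p̂ = (42+203)/(274+2061) = 245/2335 = 0.104925.
SE = √(p̂(1−p̂)(1/n₁+1/n₂)) = √(0.104925·0.895075·0.00413484) = √(0.000388326) = 0.019706.
z = (0.153285 − 0.098496)/0.019706 = 0.054789/0.019706 = 2.780.
Two-sided p-value ≈ 2·Φ(−2.780) = 0.0054.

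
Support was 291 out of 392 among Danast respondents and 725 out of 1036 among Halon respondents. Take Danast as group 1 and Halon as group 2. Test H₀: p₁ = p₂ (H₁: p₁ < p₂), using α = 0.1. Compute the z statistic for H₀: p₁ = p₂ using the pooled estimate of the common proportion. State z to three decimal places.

p̂₁ = 291/392 ≈ 0.74235, p̂₂ = 725/1036 ≈ 0.69981.
Pooled p̂ = (291+725)/(392+1036) = 1016/1428 = 0.71148.
SE = √(0.205274 × 0.00351627) = 0.02687.
z = (0.74235 − 0.69981)/0.02687 = 0.04254/0.02687 = 1.583.
p-value = P(Z < 1.583) ≈ 0.9433; since p > α = 0.1, fail to reject H₀.

z = 1.583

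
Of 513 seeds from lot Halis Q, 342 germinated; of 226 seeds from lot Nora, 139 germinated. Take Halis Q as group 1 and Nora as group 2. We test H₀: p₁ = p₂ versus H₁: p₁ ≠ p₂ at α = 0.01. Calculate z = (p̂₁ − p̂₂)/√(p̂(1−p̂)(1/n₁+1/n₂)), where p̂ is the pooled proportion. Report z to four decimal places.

p̂₁ = 342/513 = 0.666667, p̂₂ = 139/226 = 0.615044.
Pooled p̂ = (342+139)/(513+226) = 481/739 = 0.650880.
SE = √(0.227235 × 0.0063741) = 0.038058.
z = (0.666667 − 0.615044)/0.038058 = 0.051623/0.038058 = 1.3564.
p-value = 2·P(Z > 1.356) ≈ 0.1750, so at α = 0.01 we fail to reject H₀.

z = 1.3564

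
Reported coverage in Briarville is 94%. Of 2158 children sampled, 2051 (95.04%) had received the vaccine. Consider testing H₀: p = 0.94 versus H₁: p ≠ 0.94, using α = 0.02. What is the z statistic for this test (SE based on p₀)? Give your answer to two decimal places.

z = 2.04

p̂ = 2051/2158 = 0.9504.
Standard error under H₀: √(0.94×0.06/2158) = 0.0051.
z = (0.9504 − 0.94)/0.0051 = 0.0104/0.0051 = 2.04.
Two-sided p-value ≈ 2·Φ(−2.038) = 0.0416; since p > α = 0.02, fail to reject H₀.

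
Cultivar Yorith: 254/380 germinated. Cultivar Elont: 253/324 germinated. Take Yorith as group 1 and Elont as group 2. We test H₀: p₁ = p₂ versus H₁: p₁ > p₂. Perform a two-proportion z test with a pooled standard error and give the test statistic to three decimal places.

z = -3.312

p̂₁ = 254/380 = 0.66842, p̂₂ = 253/324 = 0.78086.
Pooled p̂ = (254+253)/(380+324) = 507/704 = 0.72017.
SE = √(p̂(1−p̂)(1/n₁+1/n₂)) = √(0.72017·0.27983·0.005718) = √(0.00115232) = 0.03395.
z = (0.66842 − 0.78086)/0.03395 = -0.11244/0.03395 = -3.312.
p-value = P(Z > -3.312) ≈ 0.9995.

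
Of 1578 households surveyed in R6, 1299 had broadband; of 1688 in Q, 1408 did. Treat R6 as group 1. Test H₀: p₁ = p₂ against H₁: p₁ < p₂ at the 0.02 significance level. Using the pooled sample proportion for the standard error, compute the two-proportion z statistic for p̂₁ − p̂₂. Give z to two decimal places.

z = -0.83

p̂₁ = 1299/1578 = 0.8232, p̂₂ = 1408/1688 = 0.8341.
Pooled p̂ = (1299+1408)/(1578+1688) = 2707/3266 = 0.8288.
SE = √(0.141863 × 0.00122613) = 0.0132.
z = (0.8232 − 0.8341)/0.0132 = -0.0109/0.0132 = -0.83.
p-value = P(Z < -0.829) ≈ 0.2036. With α = 0.02, fail to reject H₀.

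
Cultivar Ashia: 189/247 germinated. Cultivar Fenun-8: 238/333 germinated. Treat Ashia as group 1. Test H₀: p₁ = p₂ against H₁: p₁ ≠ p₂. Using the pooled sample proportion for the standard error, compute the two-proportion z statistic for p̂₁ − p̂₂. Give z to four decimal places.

z = 1.3638

p̂₁ = 189/247 = 0.765182, p̂₂ = 238/333 = 0.714715.
Pooled p̂ = (189+238)/(247+333) = 427/580 = 0.736207.
SE = √(0.194206 × 0.00705159) = 0.037006.
z = (0.765182 − 0.714715)/0.037006 = 0.050467/0.037006 = 1.3638.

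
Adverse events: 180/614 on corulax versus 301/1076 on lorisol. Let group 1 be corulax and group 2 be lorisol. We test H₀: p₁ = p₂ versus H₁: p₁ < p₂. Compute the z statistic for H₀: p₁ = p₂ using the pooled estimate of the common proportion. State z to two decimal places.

z = 0.59

p̂₁ = 180/614 = 0.2932, p̂₂ = 301/1076 = 0.2797.
Pooled p̂ = (180+301)/(614+1076) = 481/1690 = 0.2846.
SE = √(p̂(1−p̂)(1/n₁+1/n₂)) = √(0.2846·0.7154·0.00255803) = √(0.00052084) = 0.0228.
z = (0.2932 − 0.2797)/0.0228 = 0.0135/0.0228 = 0.59.
p-value = P(Z < 0.588) ≈ 0.7217.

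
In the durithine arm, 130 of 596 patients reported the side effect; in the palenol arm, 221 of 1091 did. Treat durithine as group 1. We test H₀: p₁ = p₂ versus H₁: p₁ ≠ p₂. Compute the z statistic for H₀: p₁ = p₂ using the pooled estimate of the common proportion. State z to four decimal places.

p̂₁ = 130/596 ≈ 0.218121, p̂₂ = 221/1091 ≈ 0.202566.
Pooled p̂ = (130+221)/(596+1091) = 351/1687 = 0.208062.
SE = √(0.164772 × 0.00259444) = 0.020676.
z = (0.218121 − 0.202566)/0.020676 = 0.015555/0.020676 = 0.7523.

z = 0.7523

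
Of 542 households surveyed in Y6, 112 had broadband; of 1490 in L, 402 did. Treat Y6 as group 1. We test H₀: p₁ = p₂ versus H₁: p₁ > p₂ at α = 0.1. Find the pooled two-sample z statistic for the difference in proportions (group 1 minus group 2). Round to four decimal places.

p̂₁ = 112/542 = 0.206642, p̂₂ = 402/1490 = 0.269799.
Pooled p̂ = (112+402)/(542+1490) = 514/2032 = 0.252953.
SE = √(0.188968 × 0.00251616) = 0.021805.
z = (0.206642 − 0.269799)/0.021805 = -0.063157/0.021805 = -2.8964.
p-value = P(Z > -2.896) ≈ 0.9981. With α = 0.1, fail to reject H₀.

z = -2.8964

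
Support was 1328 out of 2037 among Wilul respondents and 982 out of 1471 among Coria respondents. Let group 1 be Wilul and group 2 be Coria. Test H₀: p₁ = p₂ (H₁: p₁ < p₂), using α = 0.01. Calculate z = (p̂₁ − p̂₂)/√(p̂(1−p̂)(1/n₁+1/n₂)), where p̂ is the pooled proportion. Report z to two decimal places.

p̂₁ = 1328/2037 = 0.65194, p̂₂ = 982/1471 = 0.66757.
Pooled p̂ = (1328+982)/(2037+1471) = 2310/3508 = 0.65849.
SE = √(0.224879 × 0.00117073) = 0.01623.
z = (0.65194 − 0.66757)/0.01623 = -0.01563/0.01623 = -0.96.
p-value = P(Z < -0.964) ≈ 0.1676. With α = 0.01, fail to reject H₀.

z = -0.96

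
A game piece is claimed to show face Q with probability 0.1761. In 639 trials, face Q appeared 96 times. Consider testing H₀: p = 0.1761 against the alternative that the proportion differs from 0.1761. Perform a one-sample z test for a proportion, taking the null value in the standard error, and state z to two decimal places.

z = -1.72

p̂ = 96/639 ≈ 0.1502.
Standard error under H₀: √(0.1761×0.8239/639) = 0.0151.
z = (0.1502 − 0.1761)/0.0151 = -0.0259/0.0151 = -1.72.
Two-sided p-value ≈ 2·Φ(−1.717) = 0.0861.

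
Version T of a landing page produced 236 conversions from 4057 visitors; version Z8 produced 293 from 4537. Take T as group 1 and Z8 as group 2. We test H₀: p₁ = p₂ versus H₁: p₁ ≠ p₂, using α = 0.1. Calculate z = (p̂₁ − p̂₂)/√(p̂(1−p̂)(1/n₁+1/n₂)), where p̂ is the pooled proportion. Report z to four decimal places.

z = -1.2341

p̂₁ = 236/4057 = 0.0581711, p̂₂ = 293/4537 = 0.0645801.
Pooled p̂ = (236+293)/(4057+4537) = 529/8594 = 0.0615546.
SE = √(p̂(1−p̂)(1/n₁+1/n₂)) = √(0.0615546·0.9384454·0.000466898) = √(2.69706e-05) = 0.0051933.
z = (0.0581711 − 0.0645801)/0.0051933 = -0.0064090/0.0051933 = -1.2341.
p-value = 2·P(Z > 1.234) ≈ 0.2172. With α = 0.1, fail to reject H₀.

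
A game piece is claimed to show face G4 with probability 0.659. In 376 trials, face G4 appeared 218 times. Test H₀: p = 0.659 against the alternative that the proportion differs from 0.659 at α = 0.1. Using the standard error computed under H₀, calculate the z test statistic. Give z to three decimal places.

z = -3.240

p̂ = 218/376 ≈ 0.57979.
SE = √(p₀(1−p₀)/n) = √(0.22472/376) = 0.02445.
z = (0.57979 − 0.659)/0.02445 = -0.07921/0.02445 = -3.240.
Two-sided p-value ≈ 2·Φ(−3.240) = 0.0012. With α = 0.1, reject H₀.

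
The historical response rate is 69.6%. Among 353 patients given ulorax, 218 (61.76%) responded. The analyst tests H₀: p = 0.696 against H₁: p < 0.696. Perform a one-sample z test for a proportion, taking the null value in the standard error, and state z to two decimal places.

p̂ = 218/353 ≈ 0.6176.
SE = √(p₀(1−p₀)/n) = √(0.21158/353) = 0.0245.
z = (0.6176 − 0.696)/0.0245 = -0.0784/0.0245 = -3.20.
p-value = P(Z < -3.204) ≈ 0.0007.

z = -3.20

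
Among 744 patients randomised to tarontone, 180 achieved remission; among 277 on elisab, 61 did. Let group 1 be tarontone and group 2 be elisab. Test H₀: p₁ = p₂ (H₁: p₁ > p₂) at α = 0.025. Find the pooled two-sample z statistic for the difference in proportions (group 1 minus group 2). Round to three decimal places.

p̂₁ = 180/744 = 0.24194, p̂₂ = 61/277 = 0.22022.
Pooled p̂ = (180+61)/(744+277) = 241/1021 = 0.23604.
SE = √(p̂(1−p̂)(1/n₁+1/n₂)) = √(0.23604·0.76396·0.00495419) = √(0.000893374) = 0.02989.
z = (0.24194 − 0.22022)/0.02989 = 0.02172/0.02989 = 0.727.
p-value = P(Z > 0.727) ≈ 0.2337. With α = 0.025, fail to reject H₀.

z = 0.727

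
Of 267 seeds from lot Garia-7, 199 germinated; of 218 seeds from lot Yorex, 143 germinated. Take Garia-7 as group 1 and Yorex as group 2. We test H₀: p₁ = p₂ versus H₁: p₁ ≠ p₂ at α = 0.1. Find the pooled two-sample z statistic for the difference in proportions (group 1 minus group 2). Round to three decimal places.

p̂₁ = 199/267 = 0.74532, p̂₂ = 143/218 = 0.65596.
Pooled p̂ = (199+143)/(267+218) = 342/485 = 0.70515.
SE = √(0.207912 × 0.00833247) = 0.04162.
z = (0.74532 − 0.65596)/0.04162 = 0.08936/0.04162 = 2.147.
p-value = 2·P(Z > 2.147) ≈ 0.0318; since p < α = 0.1, reject H₀.

z = 2.147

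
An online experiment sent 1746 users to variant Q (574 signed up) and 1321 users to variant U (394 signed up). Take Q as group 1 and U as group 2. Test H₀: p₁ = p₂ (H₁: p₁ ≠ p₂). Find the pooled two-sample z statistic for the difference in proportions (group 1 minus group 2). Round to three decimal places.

p̂₁ = 574/1746 ≈ 0.32875, p̂₂ = 394/1321 ≈ 0.29826.
Pooled p̂ = (574+394)/(1746+1321) = 968/3067 = 0.31562.
SE = √(0.216003 × 0.00132974) = 0.01695.
z = (0.32875 − 0.29826)/0.01695 = 0.03049/0.01695 = 1.799.
Two-sided p-value ≈ 2·Φ(−1.799) = 0.0720.

z = 1.799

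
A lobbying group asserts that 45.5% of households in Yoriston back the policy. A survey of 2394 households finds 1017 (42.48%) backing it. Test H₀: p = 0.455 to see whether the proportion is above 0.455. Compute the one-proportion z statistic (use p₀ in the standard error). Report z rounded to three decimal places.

z = -2.966

p̂ = 1017/2394 = 0.42481.
SE = √(p₀(1−p₀)/n) = √(0.24797/2394) = 0.01018.
z = (0.42481 − 0.455)/0.01018 = -0.03019/0.01018 = -2.966.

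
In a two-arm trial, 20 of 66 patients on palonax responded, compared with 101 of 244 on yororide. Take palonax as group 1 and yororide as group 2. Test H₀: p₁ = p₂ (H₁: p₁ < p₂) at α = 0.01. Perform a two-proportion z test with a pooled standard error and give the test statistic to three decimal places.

p̂₁ = 20/66 = 0.30303, p̂₂ = 101/244 = 0.41393.
Pooled p̂ = (20+101)/(66+244) = 121/310 = 0.39032.
SE = √(0.237971 × 0.0192499) = 0.06768.
z = (0.30303 − 0.41393)/0.06768 = -0.11090/0.06768 = -1.639.
p-value = P(Z < -1.639) ≈ 0.0506. With α = 0.01, fail to reject H₀.

z = -1.639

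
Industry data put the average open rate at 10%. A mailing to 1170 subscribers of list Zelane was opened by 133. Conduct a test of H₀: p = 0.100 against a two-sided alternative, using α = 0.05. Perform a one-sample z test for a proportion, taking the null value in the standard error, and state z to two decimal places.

z = 1.56

p̂ = 133/1170 ≈ 0.1137.
Under H₀, SE = √(0.1·0.9/1170) = √(7.69231e-05) = 0.0088.
z = (0.1137 − 0.1)/0.0088 = 0.0137/0.0088 = 1.56.
Two-sided p-value ≈ 2·Φ(−1.559) = 0.1189; since p > α = 0.05, fail to reject H₀.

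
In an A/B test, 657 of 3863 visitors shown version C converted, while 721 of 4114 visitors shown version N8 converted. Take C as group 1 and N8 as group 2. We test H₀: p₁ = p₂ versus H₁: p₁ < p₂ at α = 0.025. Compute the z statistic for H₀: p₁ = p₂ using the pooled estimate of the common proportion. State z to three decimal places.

p̂₁ = 657/3863 = 0.17008, p̂₂ = 721/4114 = 0.17526.
Pooled p̂ = (657+721)/(3863+4114) = 1378/7977 = 0.17275.
SE = √(p̂(1−p̂)(1/n₁+1/n₂)) = √(0.17275·0.82725·0.000501939) = √(7.17297e-05) = 0.00847.
z = (0.17008 − 0.17526)/0.00847 = -0.00518/0.00847 = -0.612.
p-value = P(Z < -0.612) ≈ 0.2704; since p > α = 0.025, fail to reject H₀.

z = -0.612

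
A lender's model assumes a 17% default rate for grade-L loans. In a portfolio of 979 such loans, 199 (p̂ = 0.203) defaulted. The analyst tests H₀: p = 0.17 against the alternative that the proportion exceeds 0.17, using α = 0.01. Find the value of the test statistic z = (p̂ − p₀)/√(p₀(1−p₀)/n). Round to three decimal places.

z = 2.771

p̂ = 199/979 ≈ 0.203269.
Under H₀, SE = √(0.17·0.83/979) = √(0.000144127) = 0.012005.
z = (0.203269 − 0.17)/0.012005 = 0.033269/0.012005 = 2.771.
p-value = P(Z > 2.771) ≈ 0.0028, so at α = 0.01 we reject H₀.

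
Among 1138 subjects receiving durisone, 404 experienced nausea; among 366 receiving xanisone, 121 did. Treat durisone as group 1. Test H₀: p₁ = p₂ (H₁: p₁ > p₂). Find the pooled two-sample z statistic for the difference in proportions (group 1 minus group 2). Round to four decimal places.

p̂₁ = 404/1138 ≈ 0.355009, p̂₂ = 121/366 ≈ 0.330601.
Pooled p̂ = (404+121)/(1138+366) = 525/1504 = 0.349069.
SE = √(0.22722 × 0.00361098) = 0.028644.
z = (0.355009 − 0.330601)/0.028644 = 0.024408/0.028644 = 0.8521.
p-value = P(Z > 0.852) ≈ 0.1971.

z = 0.8521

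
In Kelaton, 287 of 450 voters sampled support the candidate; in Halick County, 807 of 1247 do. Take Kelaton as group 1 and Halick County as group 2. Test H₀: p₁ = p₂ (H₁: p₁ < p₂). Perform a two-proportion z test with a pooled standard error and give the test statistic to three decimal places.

z = -0.356

p̂₁ = 287/450 ≈ 0.63778, p̂₂ = 807/1247 ≈ 0.64715.
Pooled p̂ = (287+807)/(450+1247) = 1094/1697 = 0.64467.
SE = √(0.229071 × 0.00302415) = 0.02632.
z = (0.63778 − 0.64715)/0.02632 = -0.00937/0.02632 = -0.356.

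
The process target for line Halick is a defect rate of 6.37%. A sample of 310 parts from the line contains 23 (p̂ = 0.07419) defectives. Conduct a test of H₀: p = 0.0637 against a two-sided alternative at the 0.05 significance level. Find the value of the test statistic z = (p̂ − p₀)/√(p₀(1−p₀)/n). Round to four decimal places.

p̂ = 23/310 ≈ 0.074194.
SE = √(p₀(1−p₀)/n) = √(0.059642/310) = 0.013871.
z = (0.074194 − 0.0637)/0.013871 = 0.010494/0.013871 = 0.7565.
Two-sided p-value ≈ 2·Φ(−0.757) = 0.4493, so at α = 0.05 we fail to reject H₀.

z = 0.7565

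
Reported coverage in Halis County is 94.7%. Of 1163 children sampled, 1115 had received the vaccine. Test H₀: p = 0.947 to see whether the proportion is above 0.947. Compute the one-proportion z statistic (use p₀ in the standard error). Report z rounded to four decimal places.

p̂ = 1115/1163 = 0.958727.
Standard error under H₀: √(0.947×0.053/1163) = 0.006569.
z = (0.958727 − 0.947)/0.006569 = 0.011727/0.006569 = 1.7852.
p-value = P(Z > 1.785) ≈ 0.0371.

z = 1.7852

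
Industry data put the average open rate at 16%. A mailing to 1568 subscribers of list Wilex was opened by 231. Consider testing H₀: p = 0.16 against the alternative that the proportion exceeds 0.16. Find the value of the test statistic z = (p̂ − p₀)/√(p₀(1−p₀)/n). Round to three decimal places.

p̂ = 231/1568 ≈ 0.14732.
Standard error under H₀: √(0.16×0.84/1568) = 0.00926.
z = (0.14732 − 0.16)/0.00926 = -0.01268/0.00926 = -1.369.
p-value = P(Z > -1.369) ≈ 0.9146.

z = -1.369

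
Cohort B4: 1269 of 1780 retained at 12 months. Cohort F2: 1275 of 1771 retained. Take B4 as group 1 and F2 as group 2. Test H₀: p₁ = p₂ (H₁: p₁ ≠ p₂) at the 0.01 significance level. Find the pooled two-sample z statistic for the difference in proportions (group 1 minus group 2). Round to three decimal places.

p̂₁ = 1269/1780 = 0.71292, p̂₂ = 1275/1771 = 0.71993.
Pooled p̂ = (1269+1275)/(1780+1771) = 2544/3551 = 0.71642.
SE = √(p̂(1−p̂)(1/n₁+1/n₂)) = √(0.71642·0.28358·0.00112645) = √(0.000228853) = 0.01513.
z = (0.71292 − 0.71993)/0.01513 = -0.00701/0.01513 = -0.463.
p-value = 2·P(Z > 0.463) ≈ 0.6430, so at α = 0.01 we fail to reject H₀.

z = -0.463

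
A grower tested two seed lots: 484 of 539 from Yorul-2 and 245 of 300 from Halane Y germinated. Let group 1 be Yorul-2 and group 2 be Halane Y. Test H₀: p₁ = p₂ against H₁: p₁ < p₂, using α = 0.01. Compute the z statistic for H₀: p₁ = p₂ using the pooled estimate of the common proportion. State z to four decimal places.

p̂₁ = 484/539 = 0.897959, p̂₂ = 245/300 = 0.816667.
Pooled p̂ = (484+245)/(539+300) = 729/839 = 0.868892.
SE = √(0.113919 × 0.00518862) = 0.024312.
z = (0.897959 − 0.816667)/0.024312 = 0.081292/0.024312 = 3.3437.
p-value = P(Z < 3.344) ≈ 0.9996. With α = 0.01, fail to reject H₀.

z = 3.3437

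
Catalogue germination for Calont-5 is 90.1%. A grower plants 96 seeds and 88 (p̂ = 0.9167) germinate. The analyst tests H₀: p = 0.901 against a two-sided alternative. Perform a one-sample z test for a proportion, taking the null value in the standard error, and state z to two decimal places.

z = 0.51

p̂ = 88/96 = 0.9167.
Standard error under H₀: √(0.901×0.099/96) = 0.0305.
z = (0.9167 − 0.901)/0.0305 = 0.0157/0.0305 = 0.51.
p-value = 2·P(Z > 0.514) ≈ 0.6073.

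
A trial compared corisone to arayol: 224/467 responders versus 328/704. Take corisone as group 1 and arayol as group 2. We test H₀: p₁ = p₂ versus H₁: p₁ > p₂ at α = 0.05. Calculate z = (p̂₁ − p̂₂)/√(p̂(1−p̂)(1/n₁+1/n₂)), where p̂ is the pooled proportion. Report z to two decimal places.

p̂₁ = 224/467 = 0.4797, p̂₂ = 328/704 = 0.4659.
Pooled p̂ = (224+328)/(467+704) = 552/1171 = 0.4714.
SE = √(0.249182 × 0.00356178) = 0.0298.
z = (0.4797 − 0.4659)/0.0298 = 0.0138/0.0298 = 0.46.
p-value = P(Z > 0.461) ≈ 0.3222. With α = 0.05, fail to reject H₀.

z = 0.46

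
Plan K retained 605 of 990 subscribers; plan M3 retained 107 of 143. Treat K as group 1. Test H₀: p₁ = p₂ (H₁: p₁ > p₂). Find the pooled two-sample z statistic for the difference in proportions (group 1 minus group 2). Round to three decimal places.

z = -3.172

p̂₁ = 605/990 = 0.61111, p̂₂ = 107/143 = 0.74825.
Pooled p̂ = (605+107)/(990+143) = 712/1133 = 0.62842.
SE = √(p̂(1−p̂)(1/n₁+1/n₂)) = √(0.62842·0.37158·0.00800311) = √(0.00186879) = 0.04323.
z = (0.61111 − 0.74825)/0.04323 = -0.13714/0.04323 = -3.172.
p-value = P(Z > -3.172) ≈ 0.9992.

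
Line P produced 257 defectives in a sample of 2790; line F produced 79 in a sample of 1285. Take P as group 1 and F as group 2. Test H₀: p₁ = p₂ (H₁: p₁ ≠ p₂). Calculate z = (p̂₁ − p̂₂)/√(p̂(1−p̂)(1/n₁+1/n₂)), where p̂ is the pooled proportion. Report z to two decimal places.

z = 3.30

p̂₁ = 257/2790 = 0.09211, p̂₂ = 79/1285 = 0.06148.
Pooled p̂ = (257+79)/(2790+1285) = 336/4075 = 0.08245.
SE = √(p̂(1−p̂)(1/n₁+1/n₂)) = √(0.08245·0.91755·0.00113663) = √(8.59923e-05) = 0.00927.
z = (0.09211 − 0.06148)/0.00927 = 0.03063/0.00927 = 3.30.
p-value = 2·P(Z > 3.304) ≈ 0.0010.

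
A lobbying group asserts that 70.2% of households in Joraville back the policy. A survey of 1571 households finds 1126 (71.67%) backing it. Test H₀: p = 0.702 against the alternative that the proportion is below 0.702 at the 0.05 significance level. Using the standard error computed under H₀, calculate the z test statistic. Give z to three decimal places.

p̂ = 1126/1571 = 0.71674.
Under H₀, SE = √(0.702·0.298/1571) = √(0.000133161) = 0.01154.
z = (0.71674 − 0.702)/0.01154 = 0.01474/0.01154 = 1.277.
p-value = P(Z < 1.277) ≈ 0.8993, so at α = 0.05 we fail to reject H₀.

z = 1.277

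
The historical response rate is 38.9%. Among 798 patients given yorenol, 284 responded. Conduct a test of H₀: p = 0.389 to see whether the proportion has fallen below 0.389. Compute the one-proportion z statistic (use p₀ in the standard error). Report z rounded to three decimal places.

z = -1.919

p̂ = 284/798 = 0.355890.
Standard error under H₀: √(0.389×0.611/798) = 0.017258.
z = (0.355890 − 0.389)/0.017258 = -0.033110/0.017258 = -1.919.
p-value = P(Z < -1.919) ≈ 0.0275.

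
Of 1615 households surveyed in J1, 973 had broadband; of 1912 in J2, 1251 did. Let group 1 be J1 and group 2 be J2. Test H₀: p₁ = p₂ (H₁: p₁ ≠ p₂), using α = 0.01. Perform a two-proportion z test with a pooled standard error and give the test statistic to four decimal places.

p̂₁ = 973/1615 = 0.602477, p̂₂ = 1251/1912 = 0.654289.
Pooled p̂ = (973+1251)/(1615+1912) = 2224/3527 = 0.630564.
SE = √(p̂(1−p̂)(1/n₁+1/n₂)) = √(0.630564·0.369436·0.00114221) = √(0.000266081) = 0.016312.
z = (0.602477 − 0.654289)/0.016312 = -0.051812/0.016312 = -3.1763.
p-value = 2·P(Z > 3.176) ≈ 0.0015; since p < α = 0.01, reject H₀.

z = -3.1763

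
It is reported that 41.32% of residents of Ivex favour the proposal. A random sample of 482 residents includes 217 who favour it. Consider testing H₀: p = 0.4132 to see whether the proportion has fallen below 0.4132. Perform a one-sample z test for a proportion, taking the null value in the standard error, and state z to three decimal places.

z = 1.650

p̂ = 217/482 = 0.45021.
Standard error under H₀: √(0.4132×0.5868/482) = 0.02243.
z = (0.45021 − 0.4132)/0.02243 = 0.03701/0.02243 = 1.650.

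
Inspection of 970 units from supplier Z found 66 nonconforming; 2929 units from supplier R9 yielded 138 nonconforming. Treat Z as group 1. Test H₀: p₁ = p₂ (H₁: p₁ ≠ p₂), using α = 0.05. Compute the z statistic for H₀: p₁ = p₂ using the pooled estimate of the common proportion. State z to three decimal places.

z = 2.537

p̂₁ = 66/970 = 0.068041, p̂₂ = 138/2929 = 0.047115.
Pooled p̂ = (66+138)/(970+2929) = 204/3899 = 0.052321.
SE = √(0.0495836 × 0.00137234) = 0.008249.
z = (0.068041 − 0.047115)/0.008249 = 0.020926/0.008249 = 2.537.
Two-sided p-value ≈ 2·Φ(−2.537) = 0.0112; since p < α = 0.05, reject H₀.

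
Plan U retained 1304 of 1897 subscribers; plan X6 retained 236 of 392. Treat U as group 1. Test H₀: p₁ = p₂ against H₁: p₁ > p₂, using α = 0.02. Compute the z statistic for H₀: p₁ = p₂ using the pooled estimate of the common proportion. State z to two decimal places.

p̂₁ = 1304/1897 ≈ 0.6874, p̂₂ = 236/392 ≈ 0.6020.
Pooled p̂ = (1304+236)/(1897+392) = 1540/2289 = 0.6728.
SE = √(0.220146 × 0.00307817) = 0.0260.
z = (0.6874 − 0.6020)/0.0260 = 0.0854/0.0260 = 3.28.
p-value = P(Z > 3.279) ≈ 0.0005. With α = 0.02, reject H₀.

z = 3.28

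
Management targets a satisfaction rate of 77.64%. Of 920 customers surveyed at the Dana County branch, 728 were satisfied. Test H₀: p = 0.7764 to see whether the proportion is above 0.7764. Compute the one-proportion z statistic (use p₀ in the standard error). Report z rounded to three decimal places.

z = 1.085

p̂ = 728/920 ≈ 0.791304.
Under H₀, SE = √(0.7764·0.2236/920) = √(0.000188699) = 0.013737.
z = (0.791304 − 0.7764)/0.013737 = 0.014904/0.013737 = 1.085.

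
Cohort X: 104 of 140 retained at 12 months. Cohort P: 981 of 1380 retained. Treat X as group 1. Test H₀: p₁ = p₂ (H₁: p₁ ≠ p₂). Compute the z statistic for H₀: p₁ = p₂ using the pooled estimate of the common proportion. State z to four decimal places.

z = 0.7979

p̂₁ = 104/140 = 0.742857, p̂₂ = 981/1380 = 0.710870.
Pooled p̂ = (104+981)/(140+1380) = 1085/1520 = 0.713816.
SE = √(p̂(1−p̂)(1/n₁+1/n₂)) = √(0.713816·0.286184·0.00786749) = √(0.00160719) = 0.040090.
z = (0.742857 − 0.710870)/0.040090 = 0.031987/0.040090 = 0.7979.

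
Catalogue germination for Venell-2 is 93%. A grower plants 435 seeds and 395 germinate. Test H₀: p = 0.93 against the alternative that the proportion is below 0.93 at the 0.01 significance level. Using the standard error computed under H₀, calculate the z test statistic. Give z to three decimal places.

z = -1.795

p̂ = 395/435 ≈ 0.90805.
Under H₀, SE = √(0.93·0.07/435) = √(0.000149655) = 0.01223.
z = (0.90805 − 0.93)/0.01223 = -0.02195/0.01223 = -1.795.
p-value = P(Z < -1.795) ≈ 0.0364. With α = 0.01, fail to reject H₀.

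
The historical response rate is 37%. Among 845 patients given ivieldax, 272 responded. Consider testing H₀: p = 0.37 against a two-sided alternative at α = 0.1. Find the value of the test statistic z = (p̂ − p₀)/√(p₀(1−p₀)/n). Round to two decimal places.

p̂ = 272/845 ≈ 0.3219.
Standard error under H₀: √(0.37×0.63/845) = 0.0166.
z = (0.3219 − 0.37)/0.0166 = -0.0481/0.0166 = -2.90.
p-value = 2·P(Z > 2.896) ≈ 0.0038; since p < α = 0.1, reject H₀.

z = -2.90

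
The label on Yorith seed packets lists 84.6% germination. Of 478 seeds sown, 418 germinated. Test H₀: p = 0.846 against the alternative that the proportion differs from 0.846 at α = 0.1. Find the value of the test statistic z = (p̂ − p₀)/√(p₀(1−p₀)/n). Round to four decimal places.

p̂ = 418/478 = 0.874477.
SE = √(p₀(1−p₀)/n) = √(0.13028/478) = 0.016509.
z = (0.874477 − 0.846)/0.016509 = 0.028477/0.016509 = 1.7249.
p-value = 2·P(Z > 1.725) ≈ 0.0845, so at α = 0.1 we reject H₀.

z = 1.7249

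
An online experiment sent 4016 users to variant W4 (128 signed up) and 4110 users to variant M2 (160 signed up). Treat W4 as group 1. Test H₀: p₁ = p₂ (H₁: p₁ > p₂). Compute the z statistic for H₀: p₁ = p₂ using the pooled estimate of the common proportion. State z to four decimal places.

z = -1.7202

p̂₁ = 128/4016 ≈ 0.0318725, p̂₂ = 160/4110 ≈ 0.0389294.
Pooled p̂ = (128+160)/(4016+4110) = 288/8126 = 0.0354418.
SE = √(0.0341857 × 0.000492313) = 0.0041024.
z = (0.0318725 − 0.0389294)/0.0041024 = -0.0070569/0.0041024 = -1.7202.
p-value = P(Z > -1.720) ≈ 0.9573.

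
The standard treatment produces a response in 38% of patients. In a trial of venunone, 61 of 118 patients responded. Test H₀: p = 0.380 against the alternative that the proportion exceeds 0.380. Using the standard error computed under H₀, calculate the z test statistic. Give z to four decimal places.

z = 3.0649

p̂ = 61/118 = 0.516949.
Standard error under H₀: √(0.38×0.62/118) = 0.044683.
z = (0.516949 − 0.38)/0.044683 = 0.136949/0.044683 = 3.0649.
p-value = P(Z > 3.065) ≈ 0.0011.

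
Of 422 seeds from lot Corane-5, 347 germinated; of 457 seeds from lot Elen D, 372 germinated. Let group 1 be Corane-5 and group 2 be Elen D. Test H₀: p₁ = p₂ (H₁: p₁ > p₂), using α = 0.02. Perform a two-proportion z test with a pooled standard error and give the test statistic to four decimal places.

z = 0.3175

p̂₁ = 347/422 ≈ 0.822275, p̂₂ = 372/457 ≈ 0.814004.
Pooled p̂ = (347+372)/(422+457) = 719/879 = 0.817975.
SE = √(0.148892 × 0.00455785) = 0.026050.
z = (0.822275 − 0.814004)/0.026050 = 0.008271/0.026050 = 0.3175.
p-value = P(Z > 0.317) ≈ 0.3754; since p > α = 0.02, fail to reject H₀.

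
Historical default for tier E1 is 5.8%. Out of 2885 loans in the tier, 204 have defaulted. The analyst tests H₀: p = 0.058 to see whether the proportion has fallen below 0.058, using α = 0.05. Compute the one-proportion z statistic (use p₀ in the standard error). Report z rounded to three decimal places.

p̂ = 204/2885 = 0.070711.
SE = √(p₀(1−p₀)/n) = √(0.054636/2885) = 0.004352.
z = (0.070711 − 0.058)/0.004352 = 0.012711/0.004352 = 2.921.
p-value = P(Z < 2.921) ≈ 0.9983. With α = 0.05, fail to reject H₀.

z = 2.921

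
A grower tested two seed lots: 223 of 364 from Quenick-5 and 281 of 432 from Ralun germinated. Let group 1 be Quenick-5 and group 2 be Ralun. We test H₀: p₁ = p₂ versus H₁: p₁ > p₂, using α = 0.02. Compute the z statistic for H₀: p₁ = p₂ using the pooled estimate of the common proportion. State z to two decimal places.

z = -1.10

p̂₁ = 223/364 ≈ 0.6126, p̂₂ = 281/432 ≈ 0.6505.
Pooled p̂ = (223+281)/(364+432) = 504/796 = 0.6332.
SE = √(0.232267 × 0.00506207) = 0.0343.
z = (0.6126 − 0.6505)/0.0343 = -0.0379/0.0343 = -1.10.
p-value = P(Z > -1.103) ≈ 0.8650. With α = 0.02, fail to reject H₀.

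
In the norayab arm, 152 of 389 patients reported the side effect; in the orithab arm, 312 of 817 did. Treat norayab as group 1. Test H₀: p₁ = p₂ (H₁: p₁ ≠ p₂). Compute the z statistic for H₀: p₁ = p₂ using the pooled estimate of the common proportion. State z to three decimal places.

z = 0.296

p̂₁ = 152/389 ≈ 0.39075, p̂₂ = 312/817 ≈ 0.38188.
Pooled p̂ = (152+312)/(389+817) = 464/1206 = 0.38474.
SE = √(p̂(1−p̂)(1/n₁+1/n₂)) = √(0.38474·0.61526·0.00379468) = √(0.000898262) = 0.02997.
z = (0.39075 − 0.38188)/0.02997 = 0.00887/0.02997 = 0.296.
Two-sided p-value ≈ 2·Φ(−0.296) = 0.7675.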